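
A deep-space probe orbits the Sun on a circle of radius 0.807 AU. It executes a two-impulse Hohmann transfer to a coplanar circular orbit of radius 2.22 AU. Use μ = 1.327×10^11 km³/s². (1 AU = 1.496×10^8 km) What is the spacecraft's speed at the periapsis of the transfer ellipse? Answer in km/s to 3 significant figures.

In km: r₁ = 0.807 × 1.496×10^8 = 1.207272×10^8 km; r₂ = 2.22 × 1.496×10^8 = 3.32112×10^8 km.
Transfer-ellipse semi-major axis a_t = (r₁ + r₂)/2 = (1.207272×10^8 + 3.32112×10^8)/2 = 2.264196×10^8 km.
The periapsis of the transfer ellipse is at r = 1.207272×10^8 km.
Applying v² = μ(2/r − 1/a_t): v = 40.15 km/s.

v = 40.2 km/s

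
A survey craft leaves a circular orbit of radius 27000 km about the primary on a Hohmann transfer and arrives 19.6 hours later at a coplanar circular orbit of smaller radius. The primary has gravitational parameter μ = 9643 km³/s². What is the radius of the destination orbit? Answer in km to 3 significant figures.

Transfer time t = 19.6 hours = 70560 s, and t = π√(a_t³/μ).
So a_t = (μ t²/π²)^(1/3) = (9643 × (70560)² / π²)^(1/3) = 16944 km.
Since a_t = (r₁ + r₂)/2, r₂ = 2a_t − r₁ = 2×16944 − 27000 = 6888 km.

r₂ = 6890 km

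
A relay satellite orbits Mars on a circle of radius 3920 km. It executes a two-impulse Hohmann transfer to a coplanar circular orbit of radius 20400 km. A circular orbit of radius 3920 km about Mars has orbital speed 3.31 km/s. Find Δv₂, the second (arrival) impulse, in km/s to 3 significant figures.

From the circular-orbit relation v² = μ/r at r = 3920 km: μ = v²r = (3.31)² × 3920 = 42947.9 km³/s².
The Hohmann ellipse has a_t = (r₁ + r₂)/2 = 12160 km.
Circular speed at r = 20400 km: v_c = √(μ/r) = 1.45096 km/s.
Vis-viva on the transfer ellipse at r = 20400 km gives v_t = √[μ(2/r − 1/a_t)] = 0.823820 km/s.
Δv₂ = |v_t − v_c| = |0.823820 − 1.45096| = 0.6271 km/s.

Δv₂ = 0.627 km/s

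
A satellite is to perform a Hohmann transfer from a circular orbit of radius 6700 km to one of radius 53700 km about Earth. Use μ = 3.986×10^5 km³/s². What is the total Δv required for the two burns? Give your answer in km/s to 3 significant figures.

Δv = 4.01 km/s

The Hohmann ellipse has a_t = (r₁ + r₂)/2 = 30200 km.
Circular speed at r₁: v₁ = √(μ/r₁) = √(3.986×10^5/6700) = 7.7131 km/s.
On the transfer ellipse at r₁, v² = μ(2/r − 1/a) gives v_p = √[μ(2/r₁ − 1/a_t)] = 10.285 km/s.
First burn Δv₁ = |v_p − v₁| = 2.572 km/s.
Circular speed at r₂: v₂ = √(μ/r₂) = 2.724 km/s.
Transfer-orbit speed at r₂: v_a = √[μ(2/r₂ − 1/a_t)] = 1.283 km/s.
Second burn Δv₂ = |v₂ − v_a| = 1.441 km/s.
Δv = Δv₁ + Δv₂ = 2.572 + 1.441 = 4.013 km/s.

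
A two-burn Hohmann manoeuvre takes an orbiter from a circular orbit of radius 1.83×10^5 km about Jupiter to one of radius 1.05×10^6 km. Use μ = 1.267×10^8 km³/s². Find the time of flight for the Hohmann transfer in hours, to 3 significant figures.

The Hohmann ellipse has a_t = (r₁ + r₂)/2 = 6.165×10^5 km.
Half the transfer-orbit period gives t = π√(a_t³/μ) = 1.351×10^5 s.
Converting: 1.351×10^5 s ÷ 3600 s/hour = 37.5 hours.

t = 37.5 hours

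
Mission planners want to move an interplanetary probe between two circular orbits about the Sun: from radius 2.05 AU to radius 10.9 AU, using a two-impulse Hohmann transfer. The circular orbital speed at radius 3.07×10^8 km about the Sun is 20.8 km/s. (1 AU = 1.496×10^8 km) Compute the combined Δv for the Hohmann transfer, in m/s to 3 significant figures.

Δv = 10100 m/s

From the circular-orbit relation v² = μ/r at r = 3.07×10^8 km: μ = v²r = (20.8)² × 3.07×10^8 = 1.32820×10^11 km³/s².
In km: r₁ = 2.05 × 1.496×10^8 = 3.0668×10^8 km; r₂ = 10.9 × 1.496×10^8 = 1.63064×10^9 km.
Transfer-ellipse semi-major axis a_t = (r₁ + r₂)/2 = (3.0668×10^8 + 1.63064×10^9)/2 = 9.6866×10^8 km.
Circular speed at r₁: v₁ = √(μ/r₁) = √(1.32820×10^11/3.0668×10^8) = 20.81 km/s.
On the transfer ellipse at r₁, v² = μ(2/r − 1/a) gives v_p = √[μ(2/r₁ − 1/a_t)] = 27.00 km/s.
First burn Δv₁ = |v_p − v₁| = 6.190 km/s.
At r₂, v₂ = √(μ/r₂) = 9.025 km/s.
Transfer-orbit speed at r₂: v_a = √[μ(2/r₂ − 1/a_t)] = 5.078 km/s.
Second burn Δv₂ = |v₂ − v_a| = 3.947 km/s.
Δv = Δv₁ + Δv₂ = 6.190 + 3.947 = 10.14 km/s.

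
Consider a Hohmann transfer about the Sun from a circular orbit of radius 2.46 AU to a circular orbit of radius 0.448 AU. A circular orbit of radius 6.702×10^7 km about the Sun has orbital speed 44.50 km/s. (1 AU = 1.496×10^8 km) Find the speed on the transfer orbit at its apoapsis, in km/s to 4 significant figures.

From the circular-orbit relation v² = μ/r at r = 6.702×10^7 km: μ = v²r = (44.50)² × 6.702×10^7 = 1.32716×10^11 km³/s².
In km: r₁ = 2.46 × 1.496×10^8 = 3.68016×10^8 km; r₂ = 0.448 × 1.496×10^8 = 6.70208×10^7 km.
Transfer-ellipse semi-major axis a_t = (r₁ + r₂)/2 = (3.68016×10^8 + 6.70208×10^7)/2 = 2.175184×10^8 km.
At apoapsis, r = 3.68016×10^8 km.
Vis-viva: v = √[μ(2/r − 1/a_t)] = √[1.32716×10^11 × (2/3.68016×10^8 − 1/2.175184×10^8)] = 10.54 km/s.

v = 10.54 km/s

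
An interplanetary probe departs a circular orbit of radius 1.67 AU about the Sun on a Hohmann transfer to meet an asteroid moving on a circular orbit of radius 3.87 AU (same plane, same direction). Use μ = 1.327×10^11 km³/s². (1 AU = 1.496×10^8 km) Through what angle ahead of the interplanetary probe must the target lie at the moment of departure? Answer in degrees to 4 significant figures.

φ = 71.00°

In km: r₁ = 1.67 × 1.496×10^8 = 2.49832×10^8 km; r₂ = 3.87 × 1.496×10^8 = 5.78952×10^8 km.
Transfer-ellipse semi-major axis a_t = (r₁ + r₂)/2 = (2.49832×10^8 + 5.78952×10^8)/2 = 4.14392×10^8 km.
The half-period of the transfer ellipse is t = π√(a_t³/μ) = 7.275×10^7 s.
The target's mean motion on its circular orbit is ω₂ = √(μ/r₂³) = 2.615×10^-8 rad/s.
Angle swept by the target during transfer: ω₂·t = 1.902 rad = 109.0°.
The interplanetary probe traverses 180° on the transfer ellipse, so the target must lead by 180° − 109.0° = 71.00°.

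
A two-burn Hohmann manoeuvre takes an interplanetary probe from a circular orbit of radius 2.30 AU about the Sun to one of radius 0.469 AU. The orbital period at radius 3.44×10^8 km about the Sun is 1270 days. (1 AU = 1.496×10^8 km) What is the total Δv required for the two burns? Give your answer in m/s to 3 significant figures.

From Kepler's third law T² = 4π²r³/μ at r = 3.44×10^8 km, T = 1270 days = 1270 × 86400 s = 1.09728×10^8 s: μ = 4π²r³/T² = 1.33475×10^11 km³/s².
In km: r₁ = 2.30 × 1.496×10^8 = 3.4408×10^8 km; r₂ = 0.469 × 1.496×10^8 = 7.01624×10^7 km.
The Hohmann ellipse has a_t = (r₁ + r₂)/2 = 2.071212×10^8 km.
At r₁ the circular-orbit speed is v₁ = √(μ/r₁) = 19.6957 km/s.
On the transfer ellipse at r₁, v² = μ(2/r − 1/a) gives v_a = √[μ(2/r₁ − 1/a_t)] = 11.4633 km/s.
First burn Δv₁ = |v_a − v₁| = 8.232 km/s.
Circular speed at r₂: v₂ = √(μ/r₂) = 43.62 km/s.
Transfer-orbit speed at r₂: v_p = √[μ(2/r₂ − 1/a_t)] = 56.22 km/s.
Second burn Δv₂ = |v₂ − v_p| = 12.60 km/s.
Total Δv = Δv₁ + Δv₂ = 20.83 km/s.

Δv = 20800 m/s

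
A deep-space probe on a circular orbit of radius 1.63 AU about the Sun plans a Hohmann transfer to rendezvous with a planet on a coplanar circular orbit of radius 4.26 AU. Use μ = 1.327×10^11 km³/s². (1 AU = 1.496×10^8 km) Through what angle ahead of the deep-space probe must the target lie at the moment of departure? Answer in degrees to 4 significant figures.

In km: r₁ = 1.63 × 1.496×10^8 = 2.43848×10^8 km; r₂ = 4.26 × 1.496×10^8 = 6.37296×10^8 km.
Semi-major axis of the transfer orbit: a_t = (2.43848×10^8 + 6.37296×10^8)/2 = 4.40572×10^8 km.
The half-period of the transfer ellipse is t = π√(a_t³/μ) = 7.97517×10^7 s.
Target angular speed ω₂ = √(μ/r₂³) = 2.26425×10^-8 rad/s.
Angle swept by the target during transfer: ω₂·t = 1.8058 rad = 103.46°.
The deep-space probe traverses 180° on the transfer ellipse, so the target must lead by 180° − 103.46° = 76.54°.

φ = 76.54°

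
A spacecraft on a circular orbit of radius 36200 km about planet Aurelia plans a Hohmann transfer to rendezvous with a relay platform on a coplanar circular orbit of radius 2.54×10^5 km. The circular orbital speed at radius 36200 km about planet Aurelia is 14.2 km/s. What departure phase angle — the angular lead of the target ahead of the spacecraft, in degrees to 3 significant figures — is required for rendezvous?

φ = 102°

From the circular-orbit relation v² = μ/r at r = 36200 km: μ = v²r = (14.2)² × 36200 = 7.29937×10^6 km³/s².
Semi-major axis of the transfer orbit: a_t = (36200 + 2.540×10^5)/2 = 1.451×10^5 km.
The half-period of the transfer ellipse is t = π√(a_t³/μ) = 64270 s.
Target angular speed ω₂ = √(μ/r₂³) = 2.1105×10^-5 rad/s.
Angle swept by the target during transfer: ω₂·t = 1.3564 rad = 77.72°.
The spacecraft traverses 180° on the transfer ellipse, so the target must lead by 180° − 77.72° = 102°.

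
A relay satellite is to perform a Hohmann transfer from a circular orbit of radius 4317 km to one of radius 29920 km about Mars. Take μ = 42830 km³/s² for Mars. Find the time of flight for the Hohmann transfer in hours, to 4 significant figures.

The Hohmann ellipse has a_t = (r₁ + r₂)/2 = 17118.5 km.
By Kepler's third law the transfer-orbit period is T = 2π√(a_t³/μ), so t = T/2 = 34000 s.
Converting: 34000 s ÷ 3600 s/hour = 9.444 hours.

t = 9.444 hours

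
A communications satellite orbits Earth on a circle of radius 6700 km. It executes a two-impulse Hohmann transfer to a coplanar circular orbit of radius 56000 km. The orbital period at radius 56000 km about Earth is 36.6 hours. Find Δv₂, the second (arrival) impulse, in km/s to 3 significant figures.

From Kepler's third law T² = 4π²r³/μ at r = 56000 km, T = 36.6 hours = 36.6 × 3600 s = 1.3176×10^5 s: μ = 4π²r³/T² = 3.99353×10^5 km³/s².
The Hohmann ellipse has a_t = (r₁ + r₂)/2 = 31350 km.
Circular speed at r = 56000 km: v_c = √(μ/r) = 2.6704 km/s.
Transfer-orbit speed at the same r (vis-viva, a = a_t): v_t = √[μ(2/r − 1/a_t)] = 1.2345 km/s.
Δv₂ = |v_t − v_c| = |1.2345 − 2.6704| = 1.436 km/s.

Δv₂ = 1.44 km/s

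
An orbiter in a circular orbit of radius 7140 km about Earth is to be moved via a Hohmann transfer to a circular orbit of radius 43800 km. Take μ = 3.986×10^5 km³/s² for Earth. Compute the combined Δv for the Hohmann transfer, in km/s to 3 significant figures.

Δv = 3.75 km/s

Semi-major axis of the transfer orbit: a_t = (7140 + 43800)/2 = 25470 km.
At r₁ the circular-orbit speed is v₁ = √(μ/r₁) = 7.4717 km/s.
On the transfer ellipse at r₁, vis-viva equation gives v_p = √[μ(2/r₁ − 1/a_t)] = 9.7981 km/s.
First burn Δv₁ = |v_p − v₁| = 2.3264 km/s.
Circular speed at r₂: v₂ = √(μ/r₂) = 3.0167 km/s.
Transfer-orbit speed at r₂: v_a = √[μ(2/r₂ − 1/a_t)] = 1.5972 km/s.
Second burn Δv₂ = |v₂ − v_a| = 1.4195 km/s.
Total Δv = Δv₁ + Δv₂ = 3.746 km/s.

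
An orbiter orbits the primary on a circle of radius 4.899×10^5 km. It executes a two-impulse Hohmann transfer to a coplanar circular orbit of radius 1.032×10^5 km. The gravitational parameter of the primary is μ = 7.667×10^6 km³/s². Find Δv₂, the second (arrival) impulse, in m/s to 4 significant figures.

Δv₂ = 2459 m/s

The Hohmann ellipse has a_t = (r₁ + r₂)/2 = 2.9655×10^5 km.
Circular speed at r = 1.032×10^5 km: v_c = √(μ/r) = 8.6193 km/s.
Transfer-orbit speed at the same r (vis-viva, a = a_t): v_t = √[μ(2/r − 1/a_t)] = 11.078 km/s.
Δv₂ = |v_t − v_c| = |11.078 − 8.6193| = 2.459 km/s.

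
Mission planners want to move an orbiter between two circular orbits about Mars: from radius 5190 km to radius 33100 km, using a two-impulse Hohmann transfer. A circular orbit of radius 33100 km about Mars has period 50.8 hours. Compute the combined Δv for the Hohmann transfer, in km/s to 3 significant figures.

Δv = 1.45 km/s

From Kepler's third law T² = 4π²r³/μ at r = 33100 km, T = 50.8 hours = 50.8 × 3600 s = 1.8288×10^5 s: μ = 4π²r³/T² = 42806.7 km³/s².
Semi-major axis of the transfer orbit: a_t = (5190 + 33100)/2 = 19145 km.
At r₁ the circular-orbit speed is v₁ = √(μ/r₁) = 2.8719 km/s.
Transfer-orbit speed at r₁ (v² = μ(2/r − 1/a)): v_p = √[μ(2/r₁ − 1/a_t)] = 3.7762 km/s.
First burn Δv₁ = |v_p − v₁| = 0.9043 km/s.
Circular speed at r₂: v₂ = √(μ/r₂) = 1.1372 km/s.
Transfer-orbit speed at r₂: v_a = √[μ(2/r₂ − 1/a_t)] = 0.59210 km/s.
Second burn Δv₂ = |v₂ − v_a| = 0.5451 km/s.
Δv = Δv₁ + Δv₂ = 0.9043 + 0.5451 = 1.449 km/s.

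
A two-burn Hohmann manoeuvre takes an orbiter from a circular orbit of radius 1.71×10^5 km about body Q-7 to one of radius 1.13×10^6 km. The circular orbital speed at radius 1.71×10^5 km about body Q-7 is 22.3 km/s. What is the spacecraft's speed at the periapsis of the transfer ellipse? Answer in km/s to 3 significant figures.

v = 29.4 km/s

From the circular-orbit relation v² = μ/r at r = 1.71×10^5 km: μ = v²r = (22.3)² × 1.71×10^5 = 8.50366×10^7 km³/s².
Semi-major axis of the transfer orbit: a_t = (1.710×10^5 + 1.130×10^6)/2 = 6.505×10^5 km.
At periapsis, r = 1.710×10^5 km.
Vis-viva: v = √[μ(2/r − 1/a_t)] = √[8.50366×10^7 × (2/1.710×10^5 − 1/6.505×10^5)] = 29.39 km/s.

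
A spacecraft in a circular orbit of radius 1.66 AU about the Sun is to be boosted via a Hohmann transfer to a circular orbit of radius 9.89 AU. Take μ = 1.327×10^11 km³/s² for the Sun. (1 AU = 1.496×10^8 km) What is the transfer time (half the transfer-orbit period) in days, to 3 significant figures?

In km: r₁ = 1.66 × 1.496×10^8 = 2.48336×10^8 km; r₂ = 9.89 × 1.496×10^8 = 1.479544×10^9 km.
Transfer-ellipse semi-major axis a_t = (r₁ + r₂)/2 = (2.48336×10^8 + 1.479544×10^9)/2 = 8.6394×10^8 km.
By Kepler's third law the transfer-orbit period is T = 2π√(a_t³/μ), so t = T/2 = 2.190×10^8 s.
Converting: 2.190×10^8 s ÷ 86400 s/day = 2530 days.

t = 2530 days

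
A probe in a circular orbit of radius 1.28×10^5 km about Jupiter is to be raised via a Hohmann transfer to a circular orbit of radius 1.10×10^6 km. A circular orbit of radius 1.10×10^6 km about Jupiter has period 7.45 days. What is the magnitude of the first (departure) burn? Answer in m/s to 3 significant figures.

From Kepler's third law T² = 4π²r³/μ at r = 1.10×10^6 km, T = 7.45 days = 7.45 × 86400 s = 6.4368×10^5 s: μ = 4π²r³/T² = 1.26823×10^8 km³/s².
Transfer-ellipse semi-major axis a_t = (r₁ + r₂)/2 = (1.280×10^5 + 1.100×10^6)/2 = 6.140×10^5 km.
On the circular orbit at r = 1.280×10^5 km, v_c = √(μ/r) = 31.48 km/s.
Vis-viva on the transfer ellipse at r = 1.280×10^5 km gives v_t = √[μ(2/r − 1/a_t)] = 42.13 km/s.
Δv₁ = |v_t − v_c| = |42.13 − 31.48| = 10.65 km/s.

Δv₁ = 10700 m/s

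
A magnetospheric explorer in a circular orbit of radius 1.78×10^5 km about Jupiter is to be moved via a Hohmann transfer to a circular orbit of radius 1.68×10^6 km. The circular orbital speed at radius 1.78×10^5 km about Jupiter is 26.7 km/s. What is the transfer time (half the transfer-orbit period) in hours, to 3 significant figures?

t = 69.4 hours

From the circular-orbit relation v² = μ/r at r = 1.78×10^5 km: μ = v²r = (26.7)² × 1.78×10^5 = 1.26894×10^8 km³/s².
The Hohmann ellipse has a_t = (r₁ + r₂)/2 = 9.290×10^5 km.
Half the transfer-orbit period gives t = π√(a_t³/μ) = 2.497×10^5 s.
Converting: 2.497×10^5 s ÷ 3600 s/hour = 69.4 hours.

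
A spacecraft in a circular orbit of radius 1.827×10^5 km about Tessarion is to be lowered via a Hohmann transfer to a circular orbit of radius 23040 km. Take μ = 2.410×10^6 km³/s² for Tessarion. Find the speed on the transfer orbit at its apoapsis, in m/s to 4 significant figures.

The Hohmann ellipse has a_t = (r₁ + r₂)/2 = 1.0287×10^5 km.
At apoapsis, r = 1.827×10^5 km.
From the vis-viva equation, v = √[μ(2/r − 1/a_t)] = 1.719 km/s.

v = 1719 m/s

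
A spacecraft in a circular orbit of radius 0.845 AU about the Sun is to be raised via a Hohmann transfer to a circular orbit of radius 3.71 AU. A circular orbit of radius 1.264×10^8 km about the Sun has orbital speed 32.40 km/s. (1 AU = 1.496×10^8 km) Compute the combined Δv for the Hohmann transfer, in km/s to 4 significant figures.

From the circular-orbit relation v² = μ/r at r = 1.264×10^8 km: μ = v²r = (32.40)² × 1.264×10^8 = 1.32690×10^11 km³/s².
In km: r₁ = 0.845 × 1.496×10^8 = 1.26412×10^8 km; r₂ = 3.71 × 1.496×10^8 = 5.55016×10^8 km.
Semi-major axis of the transfer orbit: a_t = (1.26412×10^8 + 5.55016×10^8)/2 = 3.40714×10^8 km.
At r₁ the circular-orbit speed is v₁ = √(μ/r₁) = 32.3985 km/s.
On the transfer ellipse at r₁, vis-viva gives v_p = √[μ(2/r₁ − 1/a_t)] = 41.3506 km/s.
First burn Δv₁ = |v_p − v₁| = 8.952 km/s.
At r₂, v₂ = √(μ/r₂) = 15.462 km/s.
Transfer-orbit speed at r₂: v_a = √[μ(2/r₂ − 1/a_t)] = 9.4181 km/s.
Second burn Δv₂ = |v₂ − v_a| = 6.044 km/s.
Δv = Δv₁ + Δv₂ = 8.952 + 6.044 = 15.00 km/s.

Δv = 15.00 km/s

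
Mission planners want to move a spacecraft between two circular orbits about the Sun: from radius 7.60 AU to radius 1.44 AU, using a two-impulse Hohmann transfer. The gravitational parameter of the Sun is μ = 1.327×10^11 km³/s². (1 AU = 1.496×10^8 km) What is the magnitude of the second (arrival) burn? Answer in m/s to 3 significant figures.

In km: r₁ = 7.60 × 1.496×10^8 = 1.13696×10^9 km; r₂ = 1.44 × 1.496×10^8 = 2.15424×10^8 km.
Semi-major axis of the transfer orbit: a_t = (1.13696×10^9 + 2.15424×10^8)/2 = 6.76192×10^8 km.
Circular speed at r = 2.15424×10^8 km: v_c = √(μ/r) = 24.819 km/s.
Transfer-orbit speed at the same r (vis-viva, a = a_t): v_t = √[μ(2/r − 1/a_t)] = 32.183 km/s.
Δv₂ = |v_t − v_c| = |32.183 − 24.819| = 7.364 km/s.

Δv₂ = 7360 m/s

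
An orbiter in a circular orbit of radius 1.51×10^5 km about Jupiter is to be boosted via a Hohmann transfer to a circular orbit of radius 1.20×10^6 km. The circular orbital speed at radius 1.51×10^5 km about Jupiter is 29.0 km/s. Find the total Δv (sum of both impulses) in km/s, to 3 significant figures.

From the circular-orbit relation v² = μ/r at r = 1.51×10^5 km: μ = v²r = (29.0)² × 1.51×10^5 = 1.26991×10^8 km³/s².
The Hohmann ellipse has a_t = (r₁ + r₂)/2 = 6.755×10^5 km.
At r₁ the circular-orbit speed is v₁ = √(μ/r₁) = 29.0000 km/s.
Transfer-orbit speed at r₁ (vis-viva): v_p = √[μ(2/r₁ − 1/a_t)] = 38.6524 km/s.
First burn Δv₁ = |v_p − v₁| = 9.6524 km/s.
At r₂, v₂ = √(μ/r₂) = 10.28717 km/s.
Transfer-orbit speed at r₂: v_a = √[μ(2/r₂ − 1/a_t)] = 4.863754 km/s.
Second burn Δv₂ = |v₂ − v_a| = 5.4234 km/s.
Δv = Δv₁ + Δv₂ = 9.6524 + 5.4234 = 15.08 km/s.

Δv = 15.1 km/s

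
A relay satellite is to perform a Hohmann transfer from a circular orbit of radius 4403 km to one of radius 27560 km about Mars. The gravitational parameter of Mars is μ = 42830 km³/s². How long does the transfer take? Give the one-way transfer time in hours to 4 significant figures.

Transfer-ellipse semi-major axis a_t = (r₁ + r₂)/2 = (4403 + 27560)/2 = 15981.5 km.
By Kepler's third law the transfer-orbit period is T = 2π√(a_t³/μ), so t = T/2 = 30670 s.
Converting: 30670 s ÷ 3600 s/hour = 8.519 hours.

t = 8.519 hours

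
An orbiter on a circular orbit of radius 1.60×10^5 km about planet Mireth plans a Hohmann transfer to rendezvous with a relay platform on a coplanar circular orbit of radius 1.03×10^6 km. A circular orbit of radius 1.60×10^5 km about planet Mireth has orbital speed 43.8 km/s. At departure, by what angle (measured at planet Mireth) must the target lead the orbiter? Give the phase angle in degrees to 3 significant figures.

From the circular-orbit relation v² = μ/r at r = 1.60×10^5 km: μ = v²r = (43.8)² × 1.60×10^5 = 3.06950×10^8 km³/s².
The Hohmann ellipse has a_t = (r₁ + r₂)/2 = 5.950×10^5 km.
The half-period of the transfer ellipse is t = π√(a_t³/μ) = 82300 s.
The target's mean motion on its circular orbit is ω₂ = √(μ/r₂³) = 1.676×10^-5 rad/s.
Angle swept by the target during transfer: ω₂·t = 1.3793 rad = 79.03°.
Arrival is 180° from departure on the ellipse, so φ = 180° − 79.03° = 101°.

φ = 101°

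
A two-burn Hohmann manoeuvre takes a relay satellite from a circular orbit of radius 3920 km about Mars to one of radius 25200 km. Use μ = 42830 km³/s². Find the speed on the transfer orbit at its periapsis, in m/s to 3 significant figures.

Transfer-ellipse semi-major axis a_t = (r₁ + r₂)/2 = (3920 + 25200)/2 = 14560 km.
The periapsis of the transfer ellipse is at r = 3920 km.
Applying v² = μ(2/r − 1/a_t): v = 4.349 km/s.

v = 4350 m/s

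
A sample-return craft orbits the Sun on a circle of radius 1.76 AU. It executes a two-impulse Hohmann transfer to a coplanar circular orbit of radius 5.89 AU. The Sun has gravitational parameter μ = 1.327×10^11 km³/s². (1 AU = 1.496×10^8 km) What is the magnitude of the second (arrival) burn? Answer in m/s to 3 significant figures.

In km: r₁ = 1.76 × 1.496×10^8 = 2.63296×10^8 km; r₂ = 5.89 × 1.496×10^8 = 8.81144×10^8 km.
Transfer-ellipse semi-major axis a_t = (r₁ + r₂)/2 = (2.63296×10^8 + 8.81144×10^8)/2 = 5.7222×10^8 km.
On the circular orbit at r = 8.81144×10^8 km, v_c = √(μ/r) = 12.272 km/s.
Transfer-orbit speed at the same r (vis-viva, a = a_t): v_t = √[μ(2/r − 1/a_t)] = 8.3244 km/s.
Δv₂ = |v_t − v_c| = |8.3244 − 12.272| = 3.948 km/s.

Δv₂ = 3950 m/s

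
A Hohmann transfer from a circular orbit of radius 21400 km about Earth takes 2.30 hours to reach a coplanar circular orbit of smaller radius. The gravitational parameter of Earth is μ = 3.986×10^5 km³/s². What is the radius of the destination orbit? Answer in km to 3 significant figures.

Transfer time t = 2.30 hours = 8280 s, and t = π√(a_t³/μ).
So a_t = (μ t²/π²)^(1/3) = (3.986×10^5 × (8280)² / π²)^(1/3) = 14042 km.
Since a_t = (r₁ + r₂)/2, r₂ = 2a_t − r₁ = 2×14042 − 21400 = 6684 km.

r₂ = 6680 km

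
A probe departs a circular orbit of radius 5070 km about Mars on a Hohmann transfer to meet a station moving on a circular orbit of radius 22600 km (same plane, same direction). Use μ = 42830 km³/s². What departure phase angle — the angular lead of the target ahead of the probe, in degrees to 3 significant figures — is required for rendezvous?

Semi-major axis of the transfer orbit: a_t = (5070 + 22600)/2 = 13835 km.
The half-period of the transfer ellipse is t = π√(a_t³/μ) = 24703 s.
Target angular speed ω₂ = √(μ/r₂³) = 6.0913×10^-5 rad/s.
Angle swept by the target during transfer: ω₂·t = 1.5047 rad = 86.21°.
The probe traverses 180° on the transfer ellipse, so the target must lead by 180° − 86.21° = 93.8°.

φ = 93.8°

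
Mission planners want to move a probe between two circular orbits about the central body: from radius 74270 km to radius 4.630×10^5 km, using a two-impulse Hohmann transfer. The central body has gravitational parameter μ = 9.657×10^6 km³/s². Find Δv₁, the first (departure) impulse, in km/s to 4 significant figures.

Δv₁ = 3.567 km/s

Semi-major axis of the transfer orbit: a_t = (74270 + 4.630×10^5)/2 = 2.68635×10^5 km.
On the circular orbit at r = 74270 km, v_c = √(μ/r) = 11.403 km/s.
Vis-viva on the transfer ellipse at r = 74270 km gives v_t = √[μ(2/r − 1/a_t)] = 14.970 km/s.
Δv₁ = |v_t − v_c| = |14.970 − 11.403| = 3.567 km/s.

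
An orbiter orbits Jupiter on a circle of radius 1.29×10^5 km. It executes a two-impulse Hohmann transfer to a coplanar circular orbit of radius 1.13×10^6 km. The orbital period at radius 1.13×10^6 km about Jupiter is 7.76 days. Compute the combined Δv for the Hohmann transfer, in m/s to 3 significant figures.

From Kepler's third law T² = 4π²r³/μ at r = 1.13×10^6 km, T = 7.76 days = 7.76 × 86400 s = 6.70464×10^5 s: μ = 4π²r³/T² = 1.26720×10^8 km³/s².
Semi-major axis of the transfer orbit: a_t = (1.290×10^5 + 1.130×10^6)/2 = 6.295×10^5 km.
At r₁ the circular-orbit speed is v₁ = √(μ/r₁) = 31.34 km/s.
On the transfer ellipse at r₁, vis-viva equation gives v_p = √[μ(2/r₁ − 1/a_t)] = 41.99 km/s.
First burn Δv₁ = |v_p − v₁| = 10.65 km/s.
Circular speed at r₂: v₂ = √(μ/r₂) = 10.59 km/s.
Transfer-orbit speed at r₂: v_a = √[μ(2/r₂ − 1/a_t)] = 4.794 km/s.
Second burn Δv₂ = |v₂ − v_a| = 5.796 km/s.
Δv = Δv₁ + Δv₂ = 10.65 + 5.796 = 16.45 km/s.

Δv = 16400 m/s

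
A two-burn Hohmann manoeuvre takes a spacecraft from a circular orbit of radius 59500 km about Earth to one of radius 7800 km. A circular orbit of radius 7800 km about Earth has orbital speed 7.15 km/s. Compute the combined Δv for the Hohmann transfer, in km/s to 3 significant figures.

From the circular-orbit relation v² = μ/r at r = 7800 km: μ = v²r = (7.15)² × 7800 = 3.98756×10^5 km³/s².
The Hohmann ellipse has a_t = (r₁ + r₂)/2 = 33650 km.
At r₁ the circular-orbit speed is v₁ = √(μ/r₁) = 2.5888 km/s.
On the transfer ellipse at r₁, v² = μ(2/r − 1/a) gives v_a = √[μ(2/r₁ − 1/a_t)] = 1.2464 km/s.
First burn Δv₁ = |v_a − v₁| = 1.342 km/s.
Circular speed at r₂: v₂ = √(μ/r₂) = 7.150 km/s.
Transfer-orbit speed at r₂: v_p = √[μ(2/r₂ − 1/a_t)] = 9.508 km/s.
Second burn Δv₂ = |v₂ − v_p| = 2.358 km/s.
Δv = Δv₁ + Δv₂ = 1.342 + 2.358 = 3.700 km/s.

Δv = 3.70 km/s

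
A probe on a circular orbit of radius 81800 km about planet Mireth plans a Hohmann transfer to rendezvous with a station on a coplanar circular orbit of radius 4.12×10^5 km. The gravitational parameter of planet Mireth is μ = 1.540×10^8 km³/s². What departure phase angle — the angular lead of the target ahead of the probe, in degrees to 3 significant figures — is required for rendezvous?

Transfer-ellipse semi-major axis a_t = (r₁ + r₂)/2 = (81800 + 4.120×10^5)/2 = 2.469×10^5 km.
The half-period of the transfer ellipse is t = π√(a_t³/μ) = 31058 s.
Target angular speed ω₂ = √(μ/r₂³) = 4.6926×10^-5 rad/s.
Angle swept by the target during transfer: ω₂·t = 1.4574 rad = 83.50°.
The probe traverses 180° on the transfer ellipse, so the target must lead by 180° − 83.50° = 96.5°.

φ = 96.5°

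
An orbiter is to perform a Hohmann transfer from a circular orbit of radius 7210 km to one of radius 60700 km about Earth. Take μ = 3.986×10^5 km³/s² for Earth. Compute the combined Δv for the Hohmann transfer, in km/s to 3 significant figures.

Semi-major axis of the transfer orbit: a_t = (7210 + 60700)/2 = 33955 km.
Circular speed at r₁: v₁ = √(μ/r₁) = √(3.986×10^5/7210) = 7.435 km/s.
Transfer-orbit speed at r₁ (vis-viva equation): v_p = √[μ(2/r₁ − 1/a_t)] = 9.941 km/s.
First burn Δv₁ = |v_p − v₁| = 2.506 km/s.
Circular speed at r₂: v₂ = √(μ/r₂) = 2.563 km/s.
Transfer-orbit speed at r₂: v_a = √[μ(2/r₂ − 1/a_t)] = 1.181 km/s.
Second burn Δv₂ = |v₂ − v_a| = 1.382 km/s.
Δv = Δv₁ + Δv₂ = 2.506 + 1.382 = 3.888 km/s.

Δv = 3.89 km/s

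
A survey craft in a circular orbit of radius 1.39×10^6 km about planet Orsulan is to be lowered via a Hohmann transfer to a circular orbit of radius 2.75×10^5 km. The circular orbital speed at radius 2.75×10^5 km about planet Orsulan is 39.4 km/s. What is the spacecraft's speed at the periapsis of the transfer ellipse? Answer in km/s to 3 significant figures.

v = 50.9 km/s

From the circular-orbit relation v² = μ/r at r = 2.75×10^5 km: μ = v²r = (39.4)² × 2.75×10^5 = 4.26899×10^8 km³/s².
The Hohmann ellipse has a_t = (r₁ + r₂)/2 = 8.325×10^5 km.
The periapsis of the transfer ellipse is at r = 2.750×10^5 km.
Vis-viva: v = √[μ(2/r − 1/a_t)] = √[4.26899×10^8 × (2/2.750×10^5 − 1/8.325×10^5)] = 50.91 km/s.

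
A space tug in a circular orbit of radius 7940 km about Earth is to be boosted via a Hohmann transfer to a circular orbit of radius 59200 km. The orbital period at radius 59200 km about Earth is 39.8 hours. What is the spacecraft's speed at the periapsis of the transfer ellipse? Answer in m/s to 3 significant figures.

v = 9410 m/s

From Kepler's third law T² = 4π²r³/μ at r = 59200 km, T = 39.8 hours = 39.8 × 3600 s = 1.4328×10^5 s: μ = 4π²r³/T² = 3.98982×10^5 km³/s².
Transfer-ellipse semi-major axis a_t = (r₁ + r₂)/2 = (7940 + 59200)/2 = 33570 km.
At periapsis, r = 7940 km.
Vis-viva: v = √[μ(2/r − 1/a_t)] = √[3.98982×10^5 × (2/7940 − 1/33570)] = 9.414 km/s.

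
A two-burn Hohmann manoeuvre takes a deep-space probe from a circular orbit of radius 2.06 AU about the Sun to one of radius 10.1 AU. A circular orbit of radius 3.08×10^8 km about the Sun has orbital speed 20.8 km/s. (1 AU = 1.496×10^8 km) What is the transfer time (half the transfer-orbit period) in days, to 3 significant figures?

From the circular-orbit relation v² = μ/r at r = 3.08×10^8 km: μ = v²r = (20.8)² × 3.08×10^8 = 1.33253×10^11 km³/s².
In km: r₁ = 2.06 × 1.496×10^8 = 3.08176×10^8 km; r₂ = 10.1 × 1.496×10^8 = 1.51096×10^9 km.
Semi-major axis of the transfer orbit: a_t = (3.08176×10^8 + 1.51096×10^9)/2 = 9.09568×10^8 km.
By Kepler's third law the transfer-orbit period is T = 2π√(a_t³/μ), so t = T/2 = 2.361×10^8 s.
Converting: 2.361×10^8 s ÷ 86400 s/day = 2730 days.

t = 2730 days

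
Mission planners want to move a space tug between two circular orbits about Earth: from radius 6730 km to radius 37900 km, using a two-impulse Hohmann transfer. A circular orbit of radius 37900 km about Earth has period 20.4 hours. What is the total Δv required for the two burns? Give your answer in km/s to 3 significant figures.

Δv = 3.80 km/s

From Kepler's third law T² = 4π²r³/μ at r = 37900 km, T = 20.4 hours = 20.4 × 3600 s = 73440 s: μ = 4π²r³/T² = 3.98485×10^5 km³/s².
Semi-major axis of the transfer orbit: a_t = (6730 + 37900)/2 = 22315 km.
Circular speed at r₁: v₁ = √(μ/r₁) = √(3.98485×10^5/6730) = 7.6948 km/s.
Transfer-orbit speed at r₁ (vis-viva equation): v_p = √[μ(2/r₁ − 1/a_t)] = 10.028 km/s.
First burn Δv₁ = |v_p − v₁| = 2.333 km/s.
Circular speed at r₂: v₂ = √(μ/r₂) = 3.243 km/s.
Transfer-orbit speed at r₂: v_a = √[μ(2/r₂ − 1/a_t)] = 1.781 km/s.
Second burn Δv₂ = |v₂ − v_a| = 1.462 km/s.
Δv = Δv₁ + Δv₂ = 2.333 + 1.462 = 3.795 km/s.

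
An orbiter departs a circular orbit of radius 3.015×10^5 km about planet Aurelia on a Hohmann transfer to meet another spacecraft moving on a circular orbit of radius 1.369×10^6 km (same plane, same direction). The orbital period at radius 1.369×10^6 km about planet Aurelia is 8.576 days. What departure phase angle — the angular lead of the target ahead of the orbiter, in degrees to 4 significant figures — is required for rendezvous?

From Kepler's third law T² = 4π²r³/μ at r = 1.369×10^6 km, T = 8.576 days = 8.576 × 86400 s = 7.409664×10^5 s: μ = 4π²r³/T² = 1.84490×10^8 km³/s².
Transfer-ellipse semi-major axis a_t = (r₁ + r₂)/2 = (3.015×10^5 + 1.369×10^6)/2 = 8.3525×10^5 km.
The half-period of the transfer ellipse is t = π√(a_t³/μ) = 1.7656×10^5 s.
Target angular speed ω₂ = √(μ/r₂³) = 8.4797×10^-6 rad/s.
Angle swept by the target during transfer: ω₂·t = 1.4972 rad = 85.78°.
Arrival is 180° from departure on the ellipse, so φ = 180° − 85.78° = 94.22°.

φ = 94.22°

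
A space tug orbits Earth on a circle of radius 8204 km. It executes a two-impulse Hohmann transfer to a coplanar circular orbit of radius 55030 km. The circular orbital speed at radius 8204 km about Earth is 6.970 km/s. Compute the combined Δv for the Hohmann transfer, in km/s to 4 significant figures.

Δv = 3.546 km/s

From the circular-orbit relation v² = μ/r at r = 8204 km: μ = v²r = (6.970)² × 8204 = 3.98558×10^5 km³/s².
The Hohmann ellipse has a_t = (r₁ + r₂)/2 = 31617 km.
Circular speed at r₁: v₁ = √(μ/r₁) = √(3.98558×10^5/8204) = 6.9700 km/s.
On the transfer ellipse at r₁, vis-viva equation gives v_p = √[μ(2/r₁ − 1/a_t)] = 9.1954 km/s.
First burn Δv₁ = |v_p − v₁| = 2.2254 km/s.
Circular speed at r₂: v₂ = √(μ/r₂) = 2.6912 km/s.
Transfer-orbit speed at r₂: v_a = √[μ(2/r₂ − 1/a_t)] = 1.3709 km/s.
Second burn Δv₂ = |v₂ − v_a| = 1.3203 km/s.
Δv = Δv₁ + Δv₂ = 2.2254 + 1.3203 = 3.546 km/s.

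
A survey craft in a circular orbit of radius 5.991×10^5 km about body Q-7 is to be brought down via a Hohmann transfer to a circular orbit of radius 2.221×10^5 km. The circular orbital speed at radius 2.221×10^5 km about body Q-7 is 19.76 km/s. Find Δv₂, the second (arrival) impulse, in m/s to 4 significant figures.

From the circular-orbit relation v² = μ/r at r = 2.221×10^5 km: μ = v²r = (19.76)² × 2.221×10^5 = 8.67206×10^7 km³/s².
Semi-major axis of the transfer orbit: a_t = (5.991×10^5 + 2.221×10^5)/2 = 4.106×10^5 km.
On the circular orbit at r = 2.221×10^5 km, v_c = √(μ/r) = 19.760 km/s.
Vis-viva on the transfer ellipse at r = 2.221×10^5 km gives v_t = √[μ(2/r − 1/a_t)] = 23.869 km/s.
Δv₂ = |v_t − v_c| = |23.869 − 19.760| = 4.109 km/s.

Δv₂ = 4109 m/s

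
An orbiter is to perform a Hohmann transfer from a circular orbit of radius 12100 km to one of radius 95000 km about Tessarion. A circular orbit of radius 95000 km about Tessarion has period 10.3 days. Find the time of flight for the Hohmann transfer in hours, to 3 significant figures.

From Kepler's third law T² = 4π²r³/μ at r = 95000 km, T = 10.3 days = 10.3 × 86400 s = 8.8992×10^5 s: μ = 4π²r³/T² = 42739.4 km³/s².
Semi-major axis of the transfer orbit: a_t = (12100 + 95000)/2 = 53550 km.
Half the transfer-orbit period gives t = π√(a_t³/μ) = 1.883×10^5 s.
Converting: 1.883×10^5 s ÷ 3600 s/hour = 52.3 hours.

t = 52.3 hours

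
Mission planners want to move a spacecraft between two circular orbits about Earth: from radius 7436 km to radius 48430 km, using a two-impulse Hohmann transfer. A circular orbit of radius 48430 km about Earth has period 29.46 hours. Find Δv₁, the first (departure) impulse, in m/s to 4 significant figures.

From Kepler's third law T² = 4π²r³/μ at r = 48430 km, T = 29.46 hours = 29.46 × 3600 s = 1.06056×10^5 s: μ = 4π²r³/T² = 3.98688×10^5 km³/s².
The Hohmann ellipse has a_t = (r₁ + r₂)/2 = 27933 km.
Circular speed at r = 7436 km: v_c = √(μ/r) = 7.3223 km/s.
Transfer-orbit speed at the same r (vis-viva, a = a_t): v_t = √[μ(2/r − 1/a_t)] = 9.6415 km/s.
Δv₁ = |v_t − v_c| = |9.6415 − 7.3223| = 2.319 km/s.

Δv₁ = 2319 m/s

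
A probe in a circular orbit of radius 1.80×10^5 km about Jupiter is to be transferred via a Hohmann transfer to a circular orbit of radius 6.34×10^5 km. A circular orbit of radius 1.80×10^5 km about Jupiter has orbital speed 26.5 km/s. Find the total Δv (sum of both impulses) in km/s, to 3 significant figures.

From the circular-orbit relation v² = μ/r at r = 1.80×10^5 km: μ = v²r = (26.5)² × 1.80×10^5 = 1.26405×10^8 km³/s².
The Hohmann ellipse has a_t = (r₁ + r₂)/2 = 4.070×10^5 km.
At r₁ the circular-orbit speed is v₁ = √(μ/r₁) = 26.5000 km/s.
On the transfer ellipse at r₁, v² = μ(2/r − 1/a) gives v_p = √[μ(2/r₁ − 1/a_t)] = 33.0745 km/s.
First burn Δv₁ = |v_p − v₁| = 6.5745 km/s.
Circular speed at r₂: v₂ = √(μ/r₂) = 14.1201 km/s.
Transfer-orbit speed at r₂: v_a = √[μ(2/r₂ − 1/a_t)] = 9.39024 km/s.
Second burn Δv₂ = |v₂ − v_a| = 4.7299 km/s.
Δv = Δv₁ + Δv₂ = 6.5745 + 4.7299 = 11.30 km/s.

Δv = 11.3 km/s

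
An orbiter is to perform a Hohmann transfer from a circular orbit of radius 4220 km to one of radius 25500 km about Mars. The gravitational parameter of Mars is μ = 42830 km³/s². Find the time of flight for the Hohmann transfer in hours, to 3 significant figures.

t = 7.64 hours

Semi-major axis of the transfer orbit: a_t = (4220 + 25500)/2 = 14860 km.
By Kepler's third law the transfer-orbit period is T = 2π√(a_t³/μ), so t = T/2 = 27500 s.
Converting: 27500 s ÷ 3600 s/hour = 7.64 hours.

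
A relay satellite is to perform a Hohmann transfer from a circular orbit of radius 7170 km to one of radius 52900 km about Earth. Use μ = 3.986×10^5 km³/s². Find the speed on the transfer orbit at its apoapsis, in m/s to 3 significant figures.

Transfer-ellipse semi-major axis a_t = (r₁ + r₂)/2 = (7170 + 52900)/2 = 30035 km.
At apoapsis, r = 52900 km.
Applying v² = μ(2/r − 1/a_t): v = 1.341 km/s.

v = 1340 m/s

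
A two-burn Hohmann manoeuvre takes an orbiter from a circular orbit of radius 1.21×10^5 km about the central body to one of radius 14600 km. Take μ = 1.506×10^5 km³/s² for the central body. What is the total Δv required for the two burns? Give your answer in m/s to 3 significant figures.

The Hohmann ellipse has a_t = (r₁ + r₂)/2 = 67800 km.
At r₁ the circular-orbit speed is v₁ = √(μ/r₁) = 1.1156 km/s.
On the transfer ellipse at r₁, vis-viva equation gives v_a = √[μ(2/r₁ − 1/a_t)] = 0.51770 km/s.
First burn Δv₁ = |v_a − v₁| = 0.5979 km/s.
At r₂, v₂ = √(μ/r₂) = 3.212 km/s.
Transfer-orbit speed at r₂: v_p = √[μ(2/r₂ − 1/a_t)] = 4.291 km/s.
Second burn Δv₂ = |v₂ − v_p| = 1.079 km/s.
Δv = Δv₁ + Δv₂ = 0.5979 + 1.079 = 1.677 km/s.

Δv = 1680 m/s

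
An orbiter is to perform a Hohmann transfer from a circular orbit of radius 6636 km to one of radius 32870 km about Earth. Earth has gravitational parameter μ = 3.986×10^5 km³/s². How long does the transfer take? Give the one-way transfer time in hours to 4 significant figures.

t = 3.837 hours

Semi-major axis of the transfer orbit: a_t = (6636 + 32870)/2 = 19753 km.
Half the transfer-orbit period gives t = π√(a_t³/μ) = 13814 s.
Converting: 13814 s ÷ 3600 s/hour = 3.837 hours.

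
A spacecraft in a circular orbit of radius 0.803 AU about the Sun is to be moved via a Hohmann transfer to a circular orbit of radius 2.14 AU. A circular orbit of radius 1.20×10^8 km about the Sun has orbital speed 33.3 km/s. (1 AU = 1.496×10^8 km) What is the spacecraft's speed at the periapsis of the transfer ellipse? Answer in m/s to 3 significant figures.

From the circular-orbit relation v² = μ/r at r = 1.20×10^8 km: μ = v²r = (33.3)² × 1.20×10^8 = 1.33067×10^11 km³/s².
In km: r₁ = 0.803 × 1.496×10^8 = 1.201288×10^8 km; r₂ = 2.14 × 1.496×10^8 = 3.20144×10^8 km.
The Hohmann ellipse has a_t = (r₁ + r₂)/2 = 2.201364×10^8 km.
At periapsis, r = 1.201288×10^8 km.
From the vis-viva equation, v = √[μ(2/r − 1/a_t)] = 40.14 km/s.

v = 40100 m/s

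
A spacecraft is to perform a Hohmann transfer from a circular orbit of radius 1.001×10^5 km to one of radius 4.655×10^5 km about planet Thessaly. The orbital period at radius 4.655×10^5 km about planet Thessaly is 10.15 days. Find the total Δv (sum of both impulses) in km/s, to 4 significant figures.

Δv = 3.386 km/s

From Kepler's third law T² = 4π²r³/μ at r = 4.655×10^5 km, T = 10.15 days = 10.15 × 86400 s = 8.7696×10^5 s: μ = 4π²r³/T² = 5.17797×10^6 km³/s².
The Hohmann ellipse has a_t = (r₁ + r₂)/2 = 2.828×10^5 km.
At r₁ the circular-orbit speed is v₁ = √(μ/r₁) = 7.192 km/s.
Transfer-orbit speed at r₁ (vis-viva): v_p = √[μ(2/r₁ − 1/a_t)] = 9.227 km/s.
First burn Δv₁ = |v_p − v₁| = 2.035 km/s.
Circular speed at r₂: v₂ = √(μ/r₂) = 3.335 km/s.
Transfer-orbit speed at r₂: v_a = √[μ(2/r₂ − 1/a_t)] = 1.984 km/s.
Second burn Δv₂ = |v₂ − v_a| = 1.351 km/s.
Δv = Δv₁ + Δv₂ = 2.035 + 1.351 = 3.386 km/s.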